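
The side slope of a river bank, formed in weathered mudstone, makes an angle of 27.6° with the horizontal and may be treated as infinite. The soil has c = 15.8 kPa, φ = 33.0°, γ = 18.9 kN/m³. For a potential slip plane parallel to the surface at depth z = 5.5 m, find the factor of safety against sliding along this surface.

FS = 1.61

For an infinite slope with a slip plane parallel to the surface (no pore pressure): FS = [c + γz cos²β tanφ] / [γz sinβ cosβ].
γz = 18.9·5.5 = 103.95 kN/m²
Numerator = 15.8 + 103.95·cos²27.6°·tan33.0° = 15.8 + 103.95·0.7854·0.6494 = 68.816 kPa
Denominator = 103.95·sin27.6°·cos27.6° = 103.95·0.4633·0.8862 = 42.679 kPa
FS = 68.816 / 42.679 = 1.612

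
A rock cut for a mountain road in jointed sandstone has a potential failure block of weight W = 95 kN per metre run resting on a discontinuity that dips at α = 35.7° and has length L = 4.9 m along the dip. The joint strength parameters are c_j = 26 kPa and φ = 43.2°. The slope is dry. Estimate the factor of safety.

Resolving the block weight along and normal to the plane and applying the Mohr–Coulomb strength on the joint:
N' = W cosα = 95·cos35.7° = 77.1 kN/m
Driving force T = W sinα = 95·sin35.7° = 55.4 kN/m
Resisting force R = c_j·L + N'·tanφ = 26·4.9 + 77.1·tan43.2° = 127.4 + 72.4 = 199.8 kN/m
FS = R / T = 199.8 / 55.4 = 3.605

FS = 3.60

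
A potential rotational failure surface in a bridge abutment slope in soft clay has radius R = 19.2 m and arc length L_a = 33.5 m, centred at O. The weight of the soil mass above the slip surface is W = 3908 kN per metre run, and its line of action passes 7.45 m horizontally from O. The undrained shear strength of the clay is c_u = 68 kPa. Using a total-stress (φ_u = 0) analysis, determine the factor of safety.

FS = 1.50

Taking moments about the centre O, the resisting moment is provided by the undrained shear strength acting along the arc:
M_R = c_u·L_a·R = 68·33.50·19.2 = 43737.6 kN·m/m
M_D = W·d = 3908·7.45 = 29114.6 kN·m/m
FS = M_R / M_D = 43737.6 / 29114.6 = 1.502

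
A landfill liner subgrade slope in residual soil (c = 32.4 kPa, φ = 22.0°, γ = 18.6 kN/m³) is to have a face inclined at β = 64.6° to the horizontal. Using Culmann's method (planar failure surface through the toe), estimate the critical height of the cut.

Culmann's analysis gives the critical failure plane at α_cr = (β + φ)/2 = (64.6 + 22.0)/2 = 43.3°, and the critical height
H_c = (4c/γ) · sinβ cosφ / [1 − cos(β − φ)]
    = (4·32.4/18.6) · sin64.6°·cos22.0° / [1 − cos(42.6°)]
    = 6.968 · 0.9033·0.9272 / [1 − 0.7361]
    = 6.968 · 0.8376 / 0.2639
    = 22.11 m

H_c = 22.11 m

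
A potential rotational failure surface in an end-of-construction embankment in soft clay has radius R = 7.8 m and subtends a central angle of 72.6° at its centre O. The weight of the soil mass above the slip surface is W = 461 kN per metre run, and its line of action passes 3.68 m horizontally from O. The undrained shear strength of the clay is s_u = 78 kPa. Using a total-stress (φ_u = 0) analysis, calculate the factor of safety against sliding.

FS = 3.54

Taking moments about the centre O, the resisting moment is provided by the undrained shear strength acting along the arc:
Arc length L_a = R·θ = 7.8·(72.6°·π/180) = 7.8·1.2671 = 9.88 m
M_R = s_u·L_a·R = 78·9.88·7.8 = 6013.1 kN·m/m
M_D = W·d = 461·3.68 = 1696.5 kN·m/m
FS = M_R / M_D = 6013.1 / 1696.5 = 3.544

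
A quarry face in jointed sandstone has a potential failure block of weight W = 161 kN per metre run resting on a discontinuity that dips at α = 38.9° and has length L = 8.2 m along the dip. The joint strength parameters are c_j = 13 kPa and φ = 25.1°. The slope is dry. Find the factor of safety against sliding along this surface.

Resolving the block weight along and normal to the plane and applying the Mohr–Coulomb strength on the joint:
N' = W cosα = 161·cos38.9° = 125.3 kN/m
Driving force T = W sinα = 161·sin38.9° = 101.1 kN/m
Resisting force R = c_j·L + N'·tanφ = 13·8.2 + 125.3·tan25.1° = 106.6 + 58.7 = 165.3 kN/m
FS = R / T = 165.3 / 101.1 = 1.635

FS = 1.63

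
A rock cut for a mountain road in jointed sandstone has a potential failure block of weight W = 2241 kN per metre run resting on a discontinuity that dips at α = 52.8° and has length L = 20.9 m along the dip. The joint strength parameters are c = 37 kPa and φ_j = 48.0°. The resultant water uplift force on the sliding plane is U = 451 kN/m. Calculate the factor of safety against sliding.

FS = 1.00

Resolving the block weight along and normal to the plane and applying the Mohr–Coulomb strength on the joint:
N' = W cosα − U = 2241·cos52.8° − 451 = 903.9 kN/m
Driving force T = W sinα = 2241·sin52.8° = 1785.0 kN/m
Resisting force R = c·L + N'·tanφ_j = 37·20.9 + 903.9·tan48.0° = 773.3 + 1003.9 = 1777.2 kN/m
FS = R / T = 1777.2 / 1785.0 = 0.996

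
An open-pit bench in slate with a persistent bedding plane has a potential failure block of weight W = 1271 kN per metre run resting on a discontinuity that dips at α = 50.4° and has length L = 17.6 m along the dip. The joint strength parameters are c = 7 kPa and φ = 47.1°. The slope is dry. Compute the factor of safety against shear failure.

FS = 1.02

Resolving the block weight along and normal to the plane and applying the Mohr–Coulomb strength on the joint:
N' = W cosα = 1271·cos50.4° = 810.2 kN/m
Driving force T = W sinα = 1271·sin50.4° = 979.3 kN/m
Resisting force R = c·L + N'·tanφ = 7·17.6 + 810.2·tan47.1° = 123.2 + 871.8 = 995.0 kN/m
FS = R / T = 995.0 / 979.3 = 1.016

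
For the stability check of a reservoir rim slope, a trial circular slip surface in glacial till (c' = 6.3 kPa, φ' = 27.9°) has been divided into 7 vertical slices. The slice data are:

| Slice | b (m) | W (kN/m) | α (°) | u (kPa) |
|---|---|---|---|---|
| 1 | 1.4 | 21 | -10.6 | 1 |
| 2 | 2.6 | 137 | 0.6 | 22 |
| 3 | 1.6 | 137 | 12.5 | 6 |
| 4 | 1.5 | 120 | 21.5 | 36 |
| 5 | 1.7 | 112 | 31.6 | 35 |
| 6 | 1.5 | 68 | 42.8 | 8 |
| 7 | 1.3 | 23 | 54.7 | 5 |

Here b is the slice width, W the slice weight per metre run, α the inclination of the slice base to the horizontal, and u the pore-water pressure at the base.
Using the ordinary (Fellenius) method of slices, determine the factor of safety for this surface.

FS = 1.36

Ordinary method of slices: FS = Σ[c'·Δl_i + (W_i cosα_i − u_i·Δl_i)·tanφ'] / Σ W_i sinα_i, with Δl_i = b_i / cosα_i.
Slice 1: Δl = 1.4/cos(-10.6°) = 1.424 m; N'_1 = 21·cos(-10.6°) − 1·1.424 = 19.2; c'Δl = 8.97; W sinα = -3.9
Slice 2: Δl = 2.6/cos0.6° = 2.600 m; N'_2 = 137·cos0.6° − 22·2.600 = 79.8; c'Δl = 16.38; W sinα = 1.4
Slice 3: Δl = 1.6/cos12.5° = 1.639 m; N'_3 = 137·cos12.5° − 6·1.639 = 123.9; c'Δl = 10.32; W sinα = 29.7
Slice 4: Δl = 1.5/cos21.5° = 1.612 m; N'_4 = 120·cos21.5° − 36·1.612 = 53.6; c'Δl = 10.16; W sinα = 44.0
Slice 5: Δl = 1.7/cos31.6° = 1.996 m; N'_5 = 112·cos31.6° − 35·1.996 = 25.5; c'Δl = 12.57; W sinα = 58.7
Slice 6: Δl = 1.5/cos42.8° = 2.044 m; N'_6 = 68·cos42.8° − 8·2.044 = 33.5; c'Δl = 12.88; W sinα = 46.2
Slice 7: Δl = 1.3/cos54.7° = 2.250 m; N'_7 = 23·cos54.7° − 5·2.250 = 2.0; c'Δl = 14.17; W sinα = 18.8
Σc'Δl = 85.5 kN/m; ΣN' = 337.7 kN/m; ΣW sinα = 194.9 kN/m
Resisting = 85.5 + 337.7·tan27.9° = 85.5 + 178.8 = 264.2 kN/m
FS = 264.2 / 194.9 = 1.356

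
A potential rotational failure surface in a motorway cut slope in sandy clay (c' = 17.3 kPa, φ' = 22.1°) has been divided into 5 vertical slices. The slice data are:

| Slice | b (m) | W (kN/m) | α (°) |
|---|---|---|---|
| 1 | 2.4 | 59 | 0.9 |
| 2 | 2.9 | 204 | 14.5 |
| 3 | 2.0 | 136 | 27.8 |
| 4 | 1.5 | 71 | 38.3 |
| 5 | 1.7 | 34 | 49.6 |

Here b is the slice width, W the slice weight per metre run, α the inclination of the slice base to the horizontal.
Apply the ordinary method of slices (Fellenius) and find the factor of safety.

Ordinary method of slices: FS = Σ[c'·Δl_i + (W_i cosα_i)·tanφ'] / Σ W_i sinα_i, with Δl_i = b_i / cosα_i.
Slice 1: Δl = 2.4/cos0.9° = 2.400 m; N'_1 = 59·cos0.9° = 59.0; c'Δl = 41.53; W sinα = 0.9
Slice 2: Δl = 2.9/cos14.5° = 2.995 m; N'_2 = 204·cos14.5° = 197.5; c'Δl = 51.82; W sinα = 51.1
Slice 3: Δl = 2.0/cos27.8° = 2.261 m; N'_3 = 136·cos27.8° = 120.3; c'Δl = 39.11; W sinα = 63.4
Slice 4: Δl = 1.5/cos38.3° = 1.911 m; N'_4 = 71·cos38.3° = 55.7; c'Δl = 33.07; W sinα = 44.0
Slice 5: Δl = 1.7/cos49.6° = 2.623 m; N'_5 = 34·cos49.6° = 22.0; c'Δl = 45.38; W sinα = 25.9
Σc'Δl = 210.9 kN/m; ΣN' = 454.6 kN/m; ΣW sinα = 185.3 kN/m
Resisting = 210.9 + 454.6·tan22.1° = 210.9 + 184.6 = 395.5 kN/m
FS = 395.5 / 185.3 = 2.134

FS = 2.13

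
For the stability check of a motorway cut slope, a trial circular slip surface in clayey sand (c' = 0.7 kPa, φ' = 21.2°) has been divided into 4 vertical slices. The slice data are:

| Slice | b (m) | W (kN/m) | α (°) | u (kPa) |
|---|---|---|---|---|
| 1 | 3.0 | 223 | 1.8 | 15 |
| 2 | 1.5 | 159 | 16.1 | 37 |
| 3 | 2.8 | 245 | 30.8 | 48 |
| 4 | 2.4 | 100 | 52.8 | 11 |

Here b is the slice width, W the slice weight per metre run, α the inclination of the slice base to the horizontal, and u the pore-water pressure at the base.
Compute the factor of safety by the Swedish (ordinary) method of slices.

FS = 0.55

Ordinary method of slices: FS = Σ[c'·Δl_i + (W_i cosα_i − u_i·Δl_i)·tanφ'] / Σ W_i sinα_i, with Δl_i = b_i / cosα_i.
Slice 1: Δl = 3.0/cos1.8° = 3.001 m; N'_1 = 223·cos1.8° − 15·3.001 = 177.9; c'Δl = 2.10; W sinα = 7.0
Slice 2: Δl = 1.5/cos16.1° = 1.561 m; N'_2 = 159·cos16.1° − 37·1.561 = 95.0; c'Δl = 1.09; W sinα = 44.1
Slice 3: Δl = 2.8/cos30.8° = 3.260 m; N'_3 = 245·cos30.8° − 48·3.260 = 54.0; c'Δl = 2.28; W sinα = 125.5
Slice 4: Δl = 2.4/cos52.8° = 3.970 m; N'_4 = 100·cos52.8° − 11·3.970 = 16.8; c'Δl = 2.78; W sinα = 79.7
Σc'Δl = 8.3 kN/m; ΣN' = 343.6 kN/m; ΣW sinα = 256.2 kN/m
Resisting = 8.3 + 343.6·tan21.2° = 8.3 + 133.3 = 141.5 kN/m
FS = 141.5 / 256.2 = 0.552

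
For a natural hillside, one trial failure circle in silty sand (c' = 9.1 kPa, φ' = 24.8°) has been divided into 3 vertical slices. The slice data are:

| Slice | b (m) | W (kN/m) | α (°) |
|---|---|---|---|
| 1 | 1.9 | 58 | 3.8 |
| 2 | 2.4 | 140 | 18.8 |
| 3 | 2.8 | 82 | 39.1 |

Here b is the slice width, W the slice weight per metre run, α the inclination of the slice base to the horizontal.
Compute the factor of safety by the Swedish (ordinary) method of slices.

FS = 1.89

Ordinary method of slices: FS = Σ[c'·Δl_i + (W_i cosα_i)·tanφ'] / Σ W_i sinα_i, with Δl_i = b_i / cosα_i.
Slice 1: Δl = 1.9/cos3.8° = 1.904 m; N'_1 = 58·cos3.8° = 57.9; c'Δl = 17.33; W sinα = 3.8
Slice 2: Δl = 2.4/cos18.8° = 2.535 m; N'_2 = 140·cos18.8° = 132.5; c'Δl = 23.07; W sinα = 45.1
Slice 3: Δl = 2.8/cos39.1° = 3.608 m; N'_3 = 82·cos39.1° = 63.6; c'Δl = 32.83; W sinα = 51.7
Σc'Δl = 73.2 kN/m; ΣN' = 254.0 kN/m; ΣW sinα = 100.7 kN/m
Resisting = 73.2 + 254.0·tan24.8° = 73.2 + 117.4 = 190.6 kN/m
FS = 190.6 / 100.7 = 1.893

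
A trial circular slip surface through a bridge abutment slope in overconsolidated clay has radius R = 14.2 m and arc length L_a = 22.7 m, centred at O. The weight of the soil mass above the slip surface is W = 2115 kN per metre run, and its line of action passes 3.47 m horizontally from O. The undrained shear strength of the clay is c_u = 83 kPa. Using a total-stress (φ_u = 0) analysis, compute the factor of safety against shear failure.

Taking moments about the centre O, the resisting moment is provided by the undrained shear strength acting along the arc:
M_R = c_u·L_a·R = 83·22.70·14.2 = 26754.2 kN·m/m
M_D = W·d = 2115·3.47 = 7339.1 kN·m/m
FS = M_R / M_D = 26754.2 / 7339.1 = 3.645

FS = 3.65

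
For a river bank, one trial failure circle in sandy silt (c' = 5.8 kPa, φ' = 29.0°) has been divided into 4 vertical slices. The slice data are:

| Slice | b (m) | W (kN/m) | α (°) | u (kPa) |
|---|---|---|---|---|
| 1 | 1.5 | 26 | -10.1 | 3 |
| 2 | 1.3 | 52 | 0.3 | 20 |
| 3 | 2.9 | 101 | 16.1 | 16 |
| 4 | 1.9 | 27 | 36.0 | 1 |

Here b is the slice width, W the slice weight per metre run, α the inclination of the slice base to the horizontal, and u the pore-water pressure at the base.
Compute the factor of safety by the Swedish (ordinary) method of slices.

Ordinary method of slices: FS = Σ[c'·Δl_i + (W_i cosα_i − u_i·Δl_i)·tanφ'] / Σ W_i sinα_i, with Δl_i = b_i / cosα_i.
Slice 1: Δl = 1.5/cos(-10.1°) = 1.524 m; N'_1 = 26·cos(-10.1°) − 3·1.524 = 21.0; c'Δl = 8.84; W sinα = -4.6
Slice 2: Δl = 1.3/cos0.3° = 1.300 m; N'_2 = 52·cos0.3° − 20·1.300 = 26.0; c'Δl = 7.54; W sinα = 0.3
Slice 3: Δl = 2.9/cos16.1° = 3.018 m; N'_3 = 101·cos16.1° − 16·3.018 = 48.7; c'Δl = 17.51; W sinα = 28.0
Slice 4: Δl = 1.9/cos36.0° = 2.349 m; N'_4 = 27·cos36.0° − 1·2.349 = 19.5; c'Δl = 13.62; W sinα = 15.9
Σc'Δl = 47.5 kN/m; ΣN' = 115.3 kN/m; ΣW sinα = 39.6 kN/m
Resisting = 47.5 + 115.3·tan29.0° = 47.5 + 63.9 = 111.4 kN/m
FS = 111.4 / 39.6 = 2.814

FS = 2.81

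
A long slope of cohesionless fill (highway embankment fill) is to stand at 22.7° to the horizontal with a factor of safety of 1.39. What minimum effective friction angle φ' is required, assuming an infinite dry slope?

φ' = 30.2°

FS = tanφ'/tanβ ⇒ tanφ' = FS · tanβ = 1.39 · tan22.7° = 0.5814
φ' = arctan(0.5814) = 30.18°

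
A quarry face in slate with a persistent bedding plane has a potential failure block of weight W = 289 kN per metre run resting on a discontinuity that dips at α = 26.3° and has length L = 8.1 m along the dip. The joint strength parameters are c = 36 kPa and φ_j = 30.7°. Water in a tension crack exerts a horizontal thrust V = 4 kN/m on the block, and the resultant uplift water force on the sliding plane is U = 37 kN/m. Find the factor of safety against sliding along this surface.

Resolving the block weight along and normal to the plane and applying the Mohr–Coulomb strength on the joint:
N' = W cosα − U − V sinα = 289·cos26.3° − 37 − 4·sin26.3° = 220.3 kN/m
Driving force T = W sinα + V cosα = 289·sin26.3° + 4·cos26.3° = 131.6 kN/m
Resisting force R = c·L + N'·tanφ_j = 36·8.1 + 220.3·tan30.7° = 291.6 + 130.8 = 422.4 kN/m
FS = R / T = 422.4 / 131.6 = 3.209

FS = 3.21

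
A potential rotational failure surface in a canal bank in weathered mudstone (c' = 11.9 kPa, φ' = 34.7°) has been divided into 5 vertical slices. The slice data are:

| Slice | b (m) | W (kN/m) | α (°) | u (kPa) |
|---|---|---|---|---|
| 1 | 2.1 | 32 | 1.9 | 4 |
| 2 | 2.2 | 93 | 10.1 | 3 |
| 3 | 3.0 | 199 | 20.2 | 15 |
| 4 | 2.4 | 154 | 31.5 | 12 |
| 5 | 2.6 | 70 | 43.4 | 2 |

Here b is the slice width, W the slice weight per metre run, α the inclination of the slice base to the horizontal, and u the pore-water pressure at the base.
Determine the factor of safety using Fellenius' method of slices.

Ordinary method of slices: FS = Σ[c'·Δl_i + (W_i cosα_i − u_i·Δl_i)·tanφ'] / Σ W_i sinα_i, with Δl_i = b_i / cosα_i.
Slice 1: Δl = 2.1/cos1.9° = 2.101 m; N'_1 = 32·cos1.9° − 4·2.101 = 23.6; c'Δl = 25.00; W sinα = 1.1
Slice 2: Δl = 2.2/cos10.1° = 2.235 m; N'_2 = 93·cos10.1° − 3·2.235 = 84.9; c'Δl = 26.59; W sinα = 16.3
Slice 3: Δl = 3.0/cos20.2° = 3.197 m; N'_3 = 199·cos20.2° − 15·3.197 = 138.8; c'Δl = 38.04; W sinα = 68.7
Slice 4: Δl = 2.4/cos31.5° = 2.815 m; N'_4 = 154·cos31.5° − 12·2.815 = 97.5; c'Δl = 33.50; W sinα = 80.5
Slice 5: Δl = 2.6/cos43.4° = 3.578 m; N'_5 = 70·cos43.4° − 2·3.578 = 43.7; c'Δl = 42.58; W sinα = 48.1
Σc'Δl = 165.7 kN/m; ΣN' = 388.5 kN/m; ΣW sinα = 214.6 kN/m
Resisting = 165.7 + 388.5·tan34.7° = 165.7 + 269.0 = 434.7 kN/m
FS = 434.7 / 214.6 = 2.025

FS = 2.03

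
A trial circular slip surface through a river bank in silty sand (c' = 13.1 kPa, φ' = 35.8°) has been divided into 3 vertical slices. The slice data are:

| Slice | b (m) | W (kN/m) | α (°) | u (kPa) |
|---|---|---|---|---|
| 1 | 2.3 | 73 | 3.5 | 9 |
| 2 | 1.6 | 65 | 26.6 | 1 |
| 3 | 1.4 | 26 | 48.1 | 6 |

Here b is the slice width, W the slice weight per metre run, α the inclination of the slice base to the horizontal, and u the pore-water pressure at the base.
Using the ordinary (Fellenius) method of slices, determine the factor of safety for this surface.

FS = 3.08

Ordinary method of slices: FS = Σ[c'·Δl_i + (W_i cosα_i − u_i·Δl_i)·tanφ'] / Σ W_i sinα_i, with Δl_i = b_i / cosα_i.
Slice 1: Δl = 2.3/cos3.5° = 2.304 m; N'_1 = 73·cos3.5° − 9·2.304 = 52.1; c'Δl = 30.19; W sinα = 4.5
Slice 2: Δl = 1.6/cos26.6° = 1.789 m; N'_2 = 65·cos26.6° − 1·1.789 = 56.3; c'Δl = 23.44; W sinα = 29.1
Slice 3: Δl = 1.4/cos48.1° = 2.096 m; N'_3 = 26·cos48.1° − 6·2.096 = 4.8; c'Δl = 27.46; W sinα = 19.4
Σc'Δl = 81.1 kN/m; ΣN' = 113.2 kN/m; ΣW sinα = 52.9 kN/m
Resisting = 81.1 + 113.2·tan35.8° = 81.1 + 81.7 = 162.8 kN/m
FS = 162.8 / 52.9 = 3.076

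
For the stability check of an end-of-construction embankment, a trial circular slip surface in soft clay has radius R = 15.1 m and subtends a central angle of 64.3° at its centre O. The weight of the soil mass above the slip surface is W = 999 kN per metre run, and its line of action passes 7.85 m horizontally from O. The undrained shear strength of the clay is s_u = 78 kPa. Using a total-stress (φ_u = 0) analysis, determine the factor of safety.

FS = 2.55

Taking moments about the centre O, the resisting moment is provided by the undrained shear strength acting along the arc:
Arc length L_a = R·θ = 15.1·(64.3°·π/180) = 15.1·1.1222 = 16.95 m
M_R = s_u·L_a·R = 78·16.95·15.1 = 19958.9 kN·m/m
M_D = W·d = 999·7.85 = 7842.1 kN·m/m
FS = M_R / M_D = 19958.9 / 7842.1 = 2.545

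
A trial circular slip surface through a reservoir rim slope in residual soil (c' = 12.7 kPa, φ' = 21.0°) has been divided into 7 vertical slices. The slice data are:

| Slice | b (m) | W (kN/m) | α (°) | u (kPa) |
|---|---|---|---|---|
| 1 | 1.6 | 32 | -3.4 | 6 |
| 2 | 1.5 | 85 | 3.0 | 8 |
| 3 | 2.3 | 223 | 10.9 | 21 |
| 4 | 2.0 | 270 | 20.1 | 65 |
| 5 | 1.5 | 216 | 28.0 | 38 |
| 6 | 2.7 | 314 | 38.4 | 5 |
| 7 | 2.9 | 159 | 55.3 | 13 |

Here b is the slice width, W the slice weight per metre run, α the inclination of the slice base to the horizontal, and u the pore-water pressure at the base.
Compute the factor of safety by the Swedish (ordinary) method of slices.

Ordinary method of slices: FS = Σ[c'·Δl_i + (W_i cosα_i − u_i·Δl_i)·tanφ'] / Σ W_i sinα_i, with Δl_i = b_i / cosα_i.
Slice 1: Δl = 1.6/cos(-3.4°) = 1.603 m; N'_1 = 32·cos(-3.4°) − 6·1.603 = 22.3; c'Δl = 20.36; W sinα = -1.9
Slice 2: Δl = 1.5/cos3.0° = 1.502 m; N'_2 = 85·cos3.0° − 8·1.502 = 72.9; c'Δl = 19.08; W sinα = 4.4
Slice 3: Δl = 2.3/cos10.9° = 2.342 m; N'_3 = 223·cos10.9° − 21·2.342 = 169.8; c'Δl = 29.75; W sinα = 42.2
Slice 4: Δl = 2.0/cos20.1° = 2.130 m; N'_4 = 270·cos20.1° − 65·2.130 = 115.1; c'Δl = 27.05; W sinα = 92.8
Slice 5: Δl = 1.5/cos28.0° = 1.699 m; N'_5 = 216·cos28.0° − 38·1.699 = 126.2; c'Δl = 21.58; W sinα = 101.4
Slice 6: Δl = 2.7/cos38.4° = 3.445 m; N'_6 = 314·cos38.4° − 5·3.445 = 228.9; c'Δl = 43.75; W sinα = 195.0
Slice 7: Δl = 2.9/cos55.3° = 5.094 m; N'_7 = 159·cos55.3° − 13·5.094 = 24.3; c'Δl = 64.70; W sinα = 130.7
Σc'Δl = 226.3 kN/m; ΣN' = 759.4 kN/m; ΣW sinα = 564.7 kN/m
Resisting = 226.3 + 759.4·tan21.0° = 226.3 + 291.5 = 517.8 kN/m
FS = 517.8 / 564.7 = 0.917

FS = 0.92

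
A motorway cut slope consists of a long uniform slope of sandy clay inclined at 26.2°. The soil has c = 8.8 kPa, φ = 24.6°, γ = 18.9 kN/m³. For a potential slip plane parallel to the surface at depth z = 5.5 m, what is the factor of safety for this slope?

FS = 1.14

For an infinite slope with a slip plane parallel to the surface (no pore pressure): FS = [c + γz cos²β tanφ] / [γz sinβ cosβ].
γz = 18.9·5.5 = 103.95 kN/m²
Numerator = 8.8 + 103.95·cos²26.2°·tan24.6° = 8.8 + 103.95·0.8051·0.4578 = 47.115 kPa
Denominator = 103.95·sin26.2°·cos26.2° = 103.95·0.4415·0.8973 = 41.179 kPa
FS = 47.115 / 41.179 = 1.144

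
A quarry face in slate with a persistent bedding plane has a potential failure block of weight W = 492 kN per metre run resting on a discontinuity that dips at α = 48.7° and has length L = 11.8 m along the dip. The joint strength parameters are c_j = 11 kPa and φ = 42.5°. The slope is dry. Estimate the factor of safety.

Resolving the block weight along and normal to the plane and applying the Mohr–Coulomb strength on the joint:
N' = W cosα = 492·cos48.7° = 324.7 kN/m
Driving force T = W sinα = 492·sin48.7° = 369.6 kN/m
Resisting force R = c_j·L + N'·tanφ = 11·11.8 + 324.7·tan42.5° = 129.8 + 297.6 = 427.4 kN/m
FS = R / T = 427.4 / 369.6 = 1.156

FS = 1.16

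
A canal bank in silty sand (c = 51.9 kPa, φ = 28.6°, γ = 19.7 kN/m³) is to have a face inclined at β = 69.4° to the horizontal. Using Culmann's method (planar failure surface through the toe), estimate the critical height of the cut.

H_c = 35.64 m

Culmann's analysis gives the critical failure plane at α_cr = (β + φ)/2 = (69.4 + 28.6)/2 = 49.0°, and the critical height
H_c = (4c/γ) · sinβ cosφ / [1 − cos(β − φ)]
    = (4·51.9/19.7) · sin69.4°·cos28.6° / [1 − cos(40.8°)]
    = 10.538 · 0.9361·0.8780 / [1 − 0.7570]
    = 10.538 · 0.8218 / 0.2430
    = 35.64 m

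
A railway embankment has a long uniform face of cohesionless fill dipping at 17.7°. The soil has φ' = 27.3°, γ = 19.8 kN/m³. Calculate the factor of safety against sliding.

FS = 1.62

For a dry cohesionless infinite slope the factor of safety is FS = tanφ' / tanβ.
FS = tan27.3° / tan17.7° = 0.5161 / 0.3191 = 1.617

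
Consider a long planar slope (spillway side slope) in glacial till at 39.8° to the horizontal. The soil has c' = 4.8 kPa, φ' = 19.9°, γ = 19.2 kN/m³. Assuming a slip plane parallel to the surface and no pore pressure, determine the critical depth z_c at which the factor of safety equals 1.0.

z_c = 0.90 m

Setting FS = 1.00 in FS = [c' + γz cos²β tanφ'] / [γz sinβ cosβ] and solving for z:
z = c' / [γ cosβ (FS·sinβ − cosβ·tanφ')]
  = 4.8 / [19.2·cos39.8°·(1.00·sin39.8° − cos39.8°·tan19.9°)]
  = 4.8 / [19.2·0.7683·(1.00·0.6401 − 0.7683·0.3620)]
  = 4.8 / 5.3398 = 0.899 m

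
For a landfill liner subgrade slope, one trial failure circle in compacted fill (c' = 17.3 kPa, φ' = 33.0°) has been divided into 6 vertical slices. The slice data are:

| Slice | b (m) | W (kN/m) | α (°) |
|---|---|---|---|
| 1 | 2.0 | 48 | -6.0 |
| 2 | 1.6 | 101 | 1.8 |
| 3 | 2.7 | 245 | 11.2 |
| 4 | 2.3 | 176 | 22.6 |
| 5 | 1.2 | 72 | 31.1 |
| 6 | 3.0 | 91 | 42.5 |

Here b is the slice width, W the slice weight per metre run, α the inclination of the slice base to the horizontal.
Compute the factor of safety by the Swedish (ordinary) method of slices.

Ordinary method of slices: FS = Σ[c'·Δl_i + (W_i cosα_i)·tanφ'] / Σ W_i sinα_i, with Δl_i = b_i / cosα_i.
Slice 1: Δl = 2.0/cos(-6.0°) = 2.011 m; N'_1 = 48·cos(-6.0°) = 47.7; c'Δl = 34.79; W sinα = -5.0
Slice 2: Δl = 1.6/cos1.8° = 1.601 m; N'_2 = 101·cos1.8° = 101.0; c'Δl = 27.69; W sinα = 3.2
Slice 3: Δl = 2.7/cos11.2° = 2.752 m; N'_3 = 245·cos11.2° = 240.3; c'Δl = 47.62; W sinα = 47.6
Slice 4: Δl = 2.3/cos22.6° = 2.491 m; N'_4 = 176·cos22.6° = 162.5; c'Δl = 43.10; W sinα = 67.6
Slice 5: Δl = 1.2/cos31.1° = 1.401 m; N'_5 = 72·cos31.1° = 61.7; c'Δl = 24.24; W sinα = 37.2
Slice 6: Δl = 3.0/cos42.5° = 4.069 m; N'_6 = 91·cos42.5° = 67.1; c'Δl = 70.39; W sinα = 61.5
Σc'Δl = 247.8 kN/m; ΣN' = 680.2 kN/m; ΣW sinα = 212.0 kN/m
Resisting = 247.8 + 680.2·tan33.0° = 247.8 + 441.8 = 689.6 kN/m
FS = 689.6 / 212.0 = 3.252

FS = 3.25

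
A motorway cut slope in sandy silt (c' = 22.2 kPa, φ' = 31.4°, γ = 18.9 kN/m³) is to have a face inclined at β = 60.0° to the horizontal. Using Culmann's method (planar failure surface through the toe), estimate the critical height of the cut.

H_c = 28.46 m

Culmann's analysis gives the critical failure plane at α_cr = (β + φ')/2 = (60.0 + 31.4)/2 = 45.7°, and the critical height
H_c = (4c'/γ) · sinβ cosφ' / [1 − cos(β − φ')]
    = (4·22.2/18.9) · sin60.0°·cos31.4° / [1 − cos(28.6°)]
    = 4.698 · 0.8660·0.8536 / [1 − 0.8780]
    = 4.698 · 0.7392 / 0.1220
    = 28.46 m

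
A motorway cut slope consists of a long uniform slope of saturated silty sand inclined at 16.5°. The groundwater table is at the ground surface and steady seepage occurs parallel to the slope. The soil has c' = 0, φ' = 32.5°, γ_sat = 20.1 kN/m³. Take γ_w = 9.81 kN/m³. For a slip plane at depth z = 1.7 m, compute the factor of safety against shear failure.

FS = 1.10

With seepage parallel to the slope and the water table at the surface, the effective normal stress on the slip plane uses the buoyant unit weight γ' = γ_sat − γ_w while the driving shear stress uses γ_sat:
FS = [c' + γ' z cos²β tanφ'] / [γ_sat z sinβ cosβ]
(For c' = 0 this reduces to FS = (γ'/γ_sat)·tanφ'/tanβ.)
γ' = 20.1 − 9.81 = 10.29 kN/m³
Numerator = 0.0 + 10.29·1.7·cos²16.5°·tan32.5° = 0.0 + 10.29·1.7·0.9193·0.6371 = 10.245 kPa
Denominator = 20.1·1.7·sin16.5°·cos16.5° = 20.1·1.7·0.2840·0.9588 = 9.305 kPa
FS = 10.245 / 9.305 = 1.101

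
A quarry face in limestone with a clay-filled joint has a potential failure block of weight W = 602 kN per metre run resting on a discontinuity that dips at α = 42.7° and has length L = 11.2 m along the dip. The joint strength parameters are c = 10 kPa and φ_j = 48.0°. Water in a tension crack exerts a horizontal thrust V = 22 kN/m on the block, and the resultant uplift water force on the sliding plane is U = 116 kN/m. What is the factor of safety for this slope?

FS = 1.08

Resolving the block weight along and normal to the plane and applying the Mohr–Coulomb strength on the joint:
N' = W cosα − U − V sinα = 602·cos42.7° − 116 − 22·sin42.7° = 311.5 kN/m
Driving force T = W sinα + V cosα = 602·sin42.7° + 22·cos42.7° = 424.4 kN/m
Resisting force R = c·L + N'·tanφ_j = 10·11.2 + 311.5·tan48.0° = 112.0 + 346.0 = 458.0 kN/m
FS = R / T = 458.0 / 424.4 = 1.079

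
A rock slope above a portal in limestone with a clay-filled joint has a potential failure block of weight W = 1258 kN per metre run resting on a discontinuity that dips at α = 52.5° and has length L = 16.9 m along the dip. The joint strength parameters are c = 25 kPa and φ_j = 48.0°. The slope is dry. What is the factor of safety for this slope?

FS = 1.28

Resolving the block weight along and normal to the plane and applying the Mohr–Coulomb strength on the joint:
N' = W cosα = 1258·cos52.5° = 765.8 kN/m
Driving force T = W sinα = 1258·sin52.5° = 998.0 kN/m
Resisting force R = c·L + N'·tanφ_j = 25·16.9 + 765.8·tan48.0° = 422.5 + 850.5 = 1273.0 kN/m
FS = R / T = 1273.0 / 998.0 = 1.276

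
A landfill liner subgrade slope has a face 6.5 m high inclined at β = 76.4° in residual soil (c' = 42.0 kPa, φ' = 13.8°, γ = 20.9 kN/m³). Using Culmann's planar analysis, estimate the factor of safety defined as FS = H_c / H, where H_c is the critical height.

H_c = (4c'/γ) · sinβ cosφ' / [1 − cos(β − φ')]
    = (4·42.0/20.9) · sin76.4°·cos13.8° / [1 − cos62.6°]
    = 8.038 · 0.9439 / 0.5398 = 14.06 m
FS = H_c / H = 14.06 / 6.5 = 2.162

FS = 2.16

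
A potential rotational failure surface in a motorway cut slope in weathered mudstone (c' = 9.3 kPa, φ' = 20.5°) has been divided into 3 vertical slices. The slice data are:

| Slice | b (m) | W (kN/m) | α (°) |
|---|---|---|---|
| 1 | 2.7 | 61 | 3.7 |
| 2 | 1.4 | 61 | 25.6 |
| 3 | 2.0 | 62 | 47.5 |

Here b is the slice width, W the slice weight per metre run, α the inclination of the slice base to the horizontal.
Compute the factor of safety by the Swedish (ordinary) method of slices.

FS = 1.66

Ordinary method of slices: FS = Σ[c'·Δl_i + (W_i cosα_i)·tanφ'] / Σ W_i sinα_i, with Δl_i = b_i / cosα_i.
Slice 1: Δl = 2.7/cos3.7° = 2.706 m; N'_1 = 61·cos3.7° = 60.9; c'Δl = 25.16; W sinα = 3.9
Slice 2: Δl = 1.4/cos25.6° = 1.552 m; N'_2 = 61·cos25.6° = 55.0; c'Δl = 14.44; W sinα = 26.4
Slice 3: Δl = 2.0/cos47.5° = 2.960 m; N'_3 = 62·cos47.5° = 41.9; c'Δl = 27.53; W sinα = 45.7
Σc'Δl = 67.1 kN/m; ΣN' = 157.8 kN/m; ΣW sinα = 76.0 kN/m
Resisting = 67.1 + 157.8·tan20.5° = 67.1 + 59.0 = 126.1 kN/m
FS = 126.1 / 76.0 = 1.659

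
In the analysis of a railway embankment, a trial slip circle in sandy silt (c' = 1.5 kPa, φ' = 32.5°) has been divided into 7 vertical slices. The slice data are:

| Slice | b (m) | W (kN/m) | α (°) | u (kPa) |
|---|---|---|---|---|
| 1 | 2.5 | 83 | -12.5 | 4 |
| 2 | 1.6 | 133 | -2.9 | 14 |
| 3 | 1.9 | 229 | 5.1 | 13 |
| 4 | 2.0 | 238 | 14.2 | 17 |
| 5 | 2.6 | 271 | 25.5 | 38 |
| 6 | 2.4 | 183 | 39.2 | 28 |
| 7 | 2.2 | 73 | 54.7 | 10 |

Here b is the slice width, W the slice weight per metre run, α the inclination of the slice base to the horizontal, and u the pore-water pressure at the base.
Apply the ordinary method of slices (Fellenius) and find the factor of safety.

FS = 1.50

Ordinary method of slices: FS = Σ[c'·Δl_i + (W_i cosα_i − u_i·Δl_i)·tanφ'] / Σ W_i sinα_i, with Δl_i = b_i / cosα_i.
Slice 1: Δl = 2.5/cos(-12.5°) = 2.561 m; N'_1 = 83·cos(-12.5°) − 4·2.561 = 70.8; c'Δl = 3.84; W sinα = -18.0
Slice 2: Δl = 1.6/cos(-2.9°) = 1.602 m; N'_2 = 133·cos(-2.9°) − 14·1.602 = 110.4; c'Δl = 2.40; W sinα = -6.7
Slice 3: Δl = 1.9/cos5.1° = 1.908 m; N'_3 = 229·cos5.1° − 13·1.908 = 203.3; c'Δl = 2.86; W sinα = 20.4
Slice 4: Δl = 2.0/cos14.2° = 2.063 m; N'_4 = 238·cos14.2° − 17·2.063 = 195.7; c'Δl = 3.09; W sinα = 58.4
Slice 5: Δl = 2.6/cos25.5° = 2.881 m; N'_5 = 271·cos25.5° − 38·2.881 = 135.1; c'Δl = 4.32; W sinα = 116.7
Slice 6: Δl = 2.4/cos39.2° = 3.097 m; N'_6 = 183·cos39.2° − 28·3.097 = 55.1; c'Δl = 4.65; W sinα = 115.7
Slice 7: Δl = 2.2/cos54.7° = 3.807 m; N'_7 = 73·cos54.7° − 10·3.807 = 4.1; c'Δl = 5.71; W sinα = 59.6
Σc'Δl = 26.9 kN/m; ΣN' = 774.5 kN/m; ΣW sinα = 346.0 kN/m
Resisting = 26.9 + 774.5·tan32.5° = 26.9 + 493.4 = 520.3 kN/m
FS = 520.3 / 346.0 = 1.504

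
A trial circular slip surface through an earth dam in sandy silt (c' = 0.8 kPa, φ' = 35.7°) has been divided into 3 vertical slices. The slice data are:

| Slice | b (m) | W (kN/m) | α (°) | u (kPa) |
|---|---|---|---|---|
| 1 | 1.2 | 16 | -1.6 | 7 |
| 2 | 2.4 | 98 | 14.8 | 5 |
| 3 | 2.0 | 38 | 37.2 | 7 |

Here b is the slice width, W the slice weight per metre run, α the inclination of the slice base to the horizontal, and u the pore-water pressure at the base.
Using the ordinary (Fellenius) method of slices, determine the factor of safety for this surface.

Ordinary method of slices: FS = Σ[c'·Δl_i + (W_i cosα_i − u_i·Δl_i)·tanφ'] / Σ W_i sinα_i, with Δl_i = b_i / cosα_i.
Slice 1: Δl = 1.2/cos(-1.6°) = 1.200 m; N'_1 = 16·cos(-1.6°) − 7·1.200 = 7.6; c'Δl = 0.96; W sinα = -0.4
Slice 2: Δl = 2.4/cos14.8° = 2.482 m; N'_2 = 98·cos14.8° − 5·2.482 = 82.3; c'Δl = 1.99; W sinα = 25.0
Slice 3: Δl = 2.0/cos37.2° = 2.511 m; N'_3 = 38·cos37.2° − 7·2.511 = 12.7; c'Δl = 2.01; W sinα = 23.0
Σc'Δl = 5.0 kN/m; ΣN' = 102.6 kN/m; ΣW sinα = 47.6 kN/m
Resisting = 5.0 + 102.6·tan35.7° = 5.0 + 73.7 = 78.7 kN/m
FS = 78.7 / 47.6 = 1.655

FS = 1.65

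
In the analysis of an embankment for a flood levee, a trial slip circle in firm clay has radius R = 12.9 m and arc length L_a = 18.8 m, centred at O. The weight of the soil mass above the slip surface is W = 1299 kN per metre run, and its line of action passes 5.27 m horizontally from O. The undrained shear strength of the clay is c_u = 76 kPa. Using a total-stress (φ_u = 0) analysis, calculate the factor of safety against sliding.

FS = 2.69

Taking moments about the centre O, the resisting moment is provided by the undrained shear strength acting along the arc:
M_R = c_u·L_a·R = 76·18.80·12.9 = 18431.5 kN·m/m
M_D = W·d = 1299·5.27 = 6845.7 kN·m/m
FS = M_R / M_D = 18431.5 / 6845.7 = 2.692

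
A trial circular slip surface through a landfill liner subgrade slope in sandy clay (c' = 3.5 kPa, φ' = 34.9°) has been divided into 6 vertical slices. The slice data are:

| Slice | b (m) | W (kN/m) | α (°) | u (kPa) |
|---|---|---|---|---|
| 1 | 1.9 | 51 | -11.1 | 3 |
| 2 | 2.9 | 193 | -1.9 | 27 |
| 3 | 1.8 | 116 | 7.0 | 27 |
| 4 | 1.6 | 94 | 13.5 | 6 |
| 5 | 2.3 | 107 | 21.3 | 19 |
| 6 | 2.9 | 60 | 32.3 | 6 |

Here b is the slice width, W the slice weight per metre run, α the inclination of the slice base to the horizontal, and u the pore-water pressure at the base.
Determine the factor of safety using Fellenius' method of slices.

Ordinary method of slices: FS = Σ[c'·Δl_i + (W_i cosα_i − u_i·Δl_i)·tanφ'] / Σ W_i sinα_i, with Δl_i = b_i / cosα_i.
Slice 1: Δl = 1.9/cos(-11.1°) = 1.936 m; N'_1 = 51·cos(-11.1°) − 3·1.936 = 44.2; c'Δl = 6.78; W sinα = -9.8
Slice 2: Δl = 2.9/cos(-1.9°) = 2.902 m; N'_2 = 193·cos(-1.9°) − 27·2.902 = 114.6; c'Δl = 10.16; W sinα = -6.4
Slice 3: Δl = 1.8/cos7.0° = 1.814 m; N'_3 = 116·cos7.0° − 27·1.814 = 66.2; c'Δl = 6.35; W sinα = 14.1
Slice 4: Δl = 1.6/cos13.5° = 1.645 m; N'_4 = 94·cos13.5° − 6·1.645 = 81.5; c'Δl = 5.76; W sinα = 21.9
Slice 5: Δl = 2.3/cos21.3° = 2.469 m; N'_5 = 107·cos21.3° − 19·2.469 = 52.8; c'Δl = 8.64; W sinα = 38.9
Slice 6: Δl = 2.9/cos32.3° = 3.431 m; N'_6 = 60·cos32.3° − 6·3.431 = 30.1; c'Δl = 12.01; W sinα = 32.1
Σc'Δl = 49.7 kN/m; ΣN' = 389.4 kN/m; ΣW sinα = 90.8 kN/m
Resisting = 49.7 + 389.4·tan34.9° = 49.7 + 271.7 = 321.3 kN/m
FS = 321.3 / 90.8 = 3.539

FS = 3.54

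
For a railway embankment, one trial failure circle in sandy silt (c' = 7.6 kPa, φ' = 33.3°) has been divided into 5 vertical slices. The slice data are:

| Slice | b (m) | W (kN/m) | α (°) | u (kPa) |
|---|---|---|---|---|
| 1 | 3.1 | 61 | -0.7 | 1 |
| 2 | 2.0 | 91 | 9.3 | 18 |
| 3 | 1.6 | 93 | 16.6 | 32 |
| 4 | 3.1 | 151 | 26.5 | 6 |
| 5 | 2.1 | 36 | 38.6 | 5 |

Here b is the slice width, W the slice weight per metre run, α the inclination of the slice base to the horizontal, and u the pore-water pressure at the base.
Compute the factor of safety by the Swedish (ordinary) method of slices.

Ordinary method of slices: FS = Σ[c'·Δl_i + (W_i cosα_i − u_i·Δl_i)·tanφ'] / Σ W_i sinα_i, with Δl_i = b_i / cosα_i.
Slice 1: Δl = 3.1/cos(-0.7°) = 3.100 m; N'_1 = 61·cos(-0.7°) − 1·3.100 = 57.9; c'Δl = 23.56; W sinα = -0.7
Slice 2: Δl = 2.0/cos9.3° = 2.027 m; N'_2 = 91·cos9.3° − 18·2.027 = 53.3; c'Δl = 15.40; W sinα = 14.7
Slice 3: Δl = 1.6/cos16.6° = 1.670 m; N'_3 = 93·cos16.6° − 32·1.670 = 35.7; c'Δl = 12.69; W sinα = 26.6
Slice 4: Δl = 3.1/cos26.5° = 3.464 m; N'_4 = 151·cos26.5° − 6·3.464 = 114.4; c'Δl = 26.33; W sinα = 67.4
Slice 5: Δl = 2.1/cos38.6° = 2.687 m; N'_5 = 36·cos38.6° − 5·2.687 = 14.7; c'Δl = 20.42; W sinα = 22.5
Σc'Δl = 98.4 kN/m; ΣN' = 276.0 kN/m; ΣW sinα = 130.4 kN/m
Resisting = 98.4 + 276.0·tan33.3° = 98.4 + 181.3 = 279.7 kN/m
FS = 279.7 / 130.4 = 2.145

FS = 2.15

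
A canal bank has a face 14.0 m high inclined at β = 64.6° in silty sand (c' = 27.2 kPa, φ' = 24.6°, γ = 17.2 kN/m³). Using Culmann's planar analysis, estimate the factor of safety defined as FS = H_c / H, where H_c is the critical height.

H_c = (4c'/γ) · sinβ cosφ' / [1 − cos(β − φ')]
    = (4·27.2/17.2) · sin64.6°·cos24.6° / [1 − cos40.0°]
    = 6.326 · 0.8213 / 0.2340 = 22.21 m
FS = H_c / H = 22.21 / 14.0 = 1.586

FS = 1.59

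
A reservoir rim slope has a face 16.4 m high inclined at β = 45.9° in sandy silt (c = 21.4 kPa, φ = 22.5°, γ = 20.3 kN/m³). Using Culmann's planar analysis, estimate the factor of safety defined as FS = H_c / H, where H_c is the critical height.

FS = 2.07

H_c = (4c/γ) · sinβ cosφ / [1 − cos(β − φ)]
    = (4·21.4/20.3) · sin45.9°·cos22.5° / [1 − cos23.4°]
    = 4.217 · 0.6635 / 0.0822 = 34.02 m
FS = H_c / H = 34.02 / 16.4 = 2.074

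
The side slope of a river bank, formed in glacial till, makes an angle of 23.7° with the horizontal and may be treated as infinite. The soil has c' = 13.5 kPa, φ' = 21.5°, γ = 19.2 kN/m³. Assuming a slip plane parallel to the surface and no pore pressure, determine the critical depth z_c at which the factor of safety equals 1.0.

z_c = 18.61 m

Setting FS = 1.00 in FS = [c' + γz cos²β tanφ'] / [γz sinβ cosβ] and solving for z:
z = c' / [γ cosβ (FS·sinβ − cosβ·tanφ')]
  = 13.5 / [19.2·cos23.7°·(1.00·sin23.7° − cos23.7°·tan21.5°)]
  = 13.5 / [19.2·0.9157·(1.00·0.4019 − 0.9157·0.3939)]
  = 13.5 / 0.7254 = 18.612 m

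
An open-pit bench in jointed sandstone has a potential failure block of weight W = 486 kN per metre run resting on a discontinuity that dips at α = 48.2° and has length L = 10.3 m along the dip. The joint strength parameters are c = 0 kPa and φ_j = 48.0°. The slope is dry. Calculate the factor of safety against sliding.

Resolving the block weight along and normal to the plane and applying the Mohr–Coulomb strength on the joint:
N' = W cosα = 486·cos48.2° = 323.9 kN/m
Driving force T = W sinα = 486·sin48.2° = 362.3 kN/m
Resisting force R = c·L + N'·tanφ_j = 0·10.3 + 323.9·tan48.0° = 0.0 + 359.8 = 359.8 kN/m
FS = R / T = 359.8 / 362.3 = 0.993

FS = 0.99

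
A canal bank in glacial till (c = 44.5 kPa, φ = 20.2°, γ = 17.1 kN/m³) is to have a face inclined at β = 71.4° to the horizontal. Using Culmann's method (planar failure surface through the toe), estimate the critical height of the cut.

H_c = 24.80 m

Culmann's analysis gives the critical failure plane at α_cr = (β + φ)/2 = (71.4 + 20.2)/2 = 45.8°, and the critical height
H_c = (4c/γ) · sinβ cosφ / [1 − cos(β − φ)]
    = (4·44.5/17.1) · sin71.4°·cos20.2° / [1 − cos(51.2°)]
    = 10.409 · 0.9478·0.9385 / [1 − 0.6266]
    = 10.409 · 0.8895 / 0.3734
    = 24.80 m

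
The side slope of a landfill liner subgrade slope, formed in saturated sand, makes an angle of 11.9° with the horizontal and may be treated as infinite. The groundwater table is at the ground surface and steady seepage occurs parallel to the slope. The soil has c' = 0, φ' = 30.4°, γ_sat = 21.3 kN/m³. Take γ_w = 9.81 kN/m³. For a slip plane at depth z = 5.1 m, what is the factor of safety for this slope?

FS = 1.50

With seepage parallel to the slope and the water table at the surface, the effective normal stress on the slip plane uses the buoyant unit weight γ' = γ_sat − γ_w while the driving shear stress uses γ_sat:
FS = [c' + γ' z cos²β tanφ'] / [γ_sat z sinβ cosβ]
(For c' = 0 this reduces to FS = (γ'/γ_sat)·tanφ'/tanβ.)
γ' = 21.3 − 9.81 = 11.49 kN/m³
Numerator = 0.0 + 11.49·5.1·cos²11.9°·tan30.4° = 0.0 + 11.49·5.1·0.9575·0.5867 = 32.918 kPa
Denominator = 21.3·5.1·sin11.9°·cos11.9° = 21.3·5.1·0.2062·0.9785 = 21.919 kPa
FS = 32.918 / 21.919 = 1.502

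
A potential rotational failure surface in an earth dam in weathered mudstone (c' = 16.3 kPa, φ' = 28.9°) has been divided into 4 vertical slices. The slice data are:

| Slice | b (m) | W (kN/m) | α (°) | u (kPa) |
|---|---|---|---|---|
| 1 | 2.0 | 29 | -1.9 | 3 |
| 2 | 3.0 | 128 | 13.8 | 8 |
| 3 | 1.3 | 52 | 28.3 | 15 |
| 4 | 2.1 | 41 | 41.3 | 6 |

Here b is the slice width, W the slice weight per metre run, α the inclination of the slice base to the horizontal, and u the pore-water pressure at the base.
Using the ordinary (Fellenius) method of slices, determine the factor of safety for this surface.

FS = 2.97

Ordinary method of slices: FS = Σ[c'·Δl_i + (W_i cosα_i − u_i·Δl_i)·tanφ'] / Σ W_i sinα_i, with Δl_i = b_i / cosα_i.
Slice 1: Δl = 2.0/cos(-1.9°) = 2.001 m; N'_1 = 29·cos(-1.9°) − 3·2.001 = 23.0; c'Δl = 32.62; W sinα = -1.0
Slice 2: Δl = 3.0/cos13.8° = 3.089 m; N'_2 = 128·cos13.8° − 8·3.089 = 99.6; c'Δl = 50.35; W sinα = 30.5
Slice 3: Δl = 1.3/cos28.3° = 1.476 m; N'_3 = 52·cos28.3° − 15·1.476 = 23.6; c'Δl = 24.07; W sinα = 24.7
Slice 4: Δl = 2.1/cos41.3° = 2.795 m; N'_4 = 41·cos41.3° − 6·2.795 = 14.0; c'Δl = 45.56; W sinα = 27.1
Σc'Δl = 152.6 kN/m; ΣN' = 160.2 kN/m; ΣW sinα = 81.3 kN/m
Resisting = 152.6 + 160.2·tan28.9° = 152.6 + 88.5 = 241.1 kN/m
FS = 241.1 / 81.3 = 2.966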